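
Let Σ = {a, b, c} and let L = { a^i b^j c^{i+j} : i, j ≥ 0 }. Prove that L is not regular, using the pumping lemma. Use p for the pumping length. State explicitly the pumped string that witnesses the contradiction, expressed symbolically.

Assume L is regular. Let p be the pumping length given by the pumping lemma.
Take w = a^p b^p c^{2p} ∈ L (with i=j=p, i+j=2p), |w| = 4p ≥ p.
By the pumping lemma, w = xyz with |xy| ≤ p and |y| ≥ 1.
The first p characters of w are a's, so xy (and hence y) consists only of a's. Write y = a^k, 1 ≤ k ≤ p.
Consider xy^2z = a^{p+k} b^p c^{2p}. Now the a- and b-counts sum to 2p+k, but the c-count is 2p ≠ 2p+k. So xy^2z ∉ L.
This is a contradiction; hence L is not regular.

a^{p+k} b^p c^{2p}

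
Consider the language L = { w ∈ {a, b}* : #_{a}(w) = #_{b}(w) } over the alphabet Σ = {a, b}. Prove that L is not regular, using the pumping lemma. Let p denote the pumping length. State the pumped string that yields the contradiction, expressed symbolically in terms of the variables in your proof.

a^{p+k} b^p

Assume L is regular; let p be its pumping constant.
Choose w = a^p b^p ∈ L with |w| = 2p ≥ p.
By the pumping lemma, w = xyz with |xy| ≤ p and |y| > 0.
The first p characters of w are a's, so xy (and hence y) consists only of a's. Write y = a^k, 1 ≤ k ≤ p.
Pump with i = 2: xy^2z = a^{p+k} b^p has p+k occurrences of a but only p of b. Since k ≥ 1 the counts differ, so xy^2z ∉ L.
This is a contradiction; hence L is not regular.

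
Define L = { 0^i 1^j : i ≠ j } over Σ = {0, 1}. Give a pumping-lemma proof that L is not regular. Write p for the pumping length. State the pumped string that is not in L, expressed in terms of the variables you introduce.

Toward a contradiction, assume L is regular with pumping length p.
Choose w = 0^p 1^{p+p!}. Since p ≠ p+p!, w ∈ L; and |w| ≥ p.
By the pumping lemma, w = xyz with |xy| ≤ p and y is nonempty.
Because |xy| ≤ p and w begins with p copies of 0, we have y = 0^k with 1 ≤ k ≤ p.
Since 1 ≤ k ≤ p, k divides p!; set t = 1 + p!/k. Then xy^t z has p + (p!/k)·k = p + p! copies of 0. Now the 0-count equals the 1-count, so i ≠ j fails. So xy^t z = 0^{p+p!} 1^{p+p!} ∉ L.
This contradicts the pumping lemma, so L is not regular.

0^{p+p!} 1^{p+p!}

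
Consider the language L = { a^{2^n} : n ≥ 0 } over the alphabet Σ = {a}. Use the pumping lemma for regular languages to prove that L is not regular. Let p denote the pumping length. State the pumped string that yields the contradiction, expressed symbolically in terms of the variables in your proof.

Toward a contradiction, assume L is regular with pumping length p.
Take w = a^{2^p} ∈ L with |w| = 2^p ≥ p.
The pumping lemma gives a decomposition w = xyz where |xy| ≤ p and |y| > 0.
Then y = a^k for some k with 1 ≤ k ≤ p.
Pump with i = 2: xy^2z = a^{2^p+k}. Since 1 ≤ k ≤ p < 2^p, we have 2^p < 2^p+k < 2^{p+1}, so 2^p+k is not a power of 2. So xy^2z ∉ L.
This contradicts the pumping lemma, so L is not regular.

a^{2^p+k}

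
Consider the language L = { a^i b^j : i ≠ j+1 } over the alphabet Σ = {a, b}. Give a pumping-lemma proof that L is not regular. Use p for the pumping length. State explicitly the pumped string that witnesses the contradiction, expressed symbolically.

a^{p+p!} b^{p+p!-1}

Assume L is regular. Let p be the pumping length given by the pumping lemma.
Choose w = a^p b^{p+p!-1}. Since p ≠ (p+p!-1)+1 = p+p!, w ∈ L; and |w| ≥ p.
The pumping lemma gives a decomposition w = xyz where |xy| ≤ p and |y| ≥ 1.
The first p characters of w are a's, so xy (and hence y) consists only of a's. Write y = a^k, 1 ≤ k ≤ p.
Since 1 ≤ k ≤ p, k divides p!; set t = 1 + p!/k. Then xy^t z has p + (p!/k)·k = p + p! copies of a. Now the a-count is p+p! and (b-count)+1 = (p+p!-1)+1 = p+p!, so i ≠ j+1 fails. So xy^t z = a^{p+p!} b^{p+p!-1} ∉ L.
This contradicts the pumping lemma, so L is not regular.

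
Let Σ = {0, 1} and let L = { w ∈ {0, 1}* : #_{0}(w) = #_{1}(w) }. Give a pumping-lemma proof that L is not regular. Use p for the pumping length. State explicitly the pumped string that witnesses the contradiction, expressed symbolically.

Toward a contradiction, assume L is regular with pumping length p.
Choose w = 0^p 1^p ∈ L with |w| = 2p ≥ p.
By the pumping lemma, w = xyz with |xy| ≤ p and y is nonempty.
Because |xy| ≤ p and w begins with p copies of 0, we have y = 0^k with 1 ≤ k ≤ p.
Pump with i = 2: xy^2z = 0^{p+k} 1^p has p+k occurrences of 0 but only p of 1. Since k ≥ 1 the counts differ, so xy^2z ∉ L.
Contradiction. Therefore L is not regular.

0^{p+k} 1^p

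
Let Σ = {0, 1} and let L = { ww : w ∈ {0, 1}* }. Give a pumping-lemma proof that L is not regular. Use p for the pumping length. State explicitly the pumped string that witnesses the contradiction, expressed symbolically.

Toward a contradiction, assume L is regular with pumping length p.
Take w = 0^p 1^p 0^p 1^p = uu where u = 0^p1^p; then w ∈ L and |w| = 4p ≥ p.
The pumping lemma gives a decomposition w = xyz where |xy| ≤ p and y is nonempty.
Since the first p symbols of w are all 0's and |xy| ≤ p, y lies entirely in the leading 0-block: y = 0^k for some k with 1 ≤ k ≤ p.
Pump with i = 2: xy^2z = 0^{p+k} 1^p 0^p 1^p, of length 4p+k. Suppose this equals vv. The string starts with 0 and ends with 1, so v does too; thus the boundary between the two copies of v is a 1→0 transition. There is exactly one such transition, at position 2p+k, so |v| = 2p+k and |vv| = 4p+2k ≠ 4p+k since k ≥ 1. So xy^2z ∉ L.
Contradiction. Therefore L is not regular.

0^{p+k} 1^p 0^p 1^p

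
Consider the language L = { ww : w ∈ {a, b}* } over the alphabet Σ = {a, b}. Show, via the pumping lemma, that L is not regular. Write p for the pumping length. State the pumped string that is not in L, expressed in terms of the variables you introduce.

Toward a contradiction, assume L is regular with pumping length p.
Take w = a^p b^p a^p b^p = uu where u = a^pb^p; then w ∈ L and |w| = 4p ≥ p.
Write w = xyz as guaranteed by the lemma, with |xy| ≤ p and |y| ≥ 1.
The first p characters of w are a's, so xy (and hence y) consists only of a's. Write y = a^k, 1 ≤ k ≤ p.
Pump with i = 2: xy^2z = a^{p+k} b^p a^p b^p, of length 4p+k. Suppose this equals vv. The string starts with a and ends with b, so v does too; thus the boundary between the two copies of v is a b→a transition. There is exactly one such transition, at position 2p+k, so |v| = 2p+k and |vv| = 4p+2k ≠ 4p+k since k ≥ 1. So xy^2z ∉ L.
This contradicts the pumping lemma, so L is not regular.

a^{p+k} b^p a^p b^p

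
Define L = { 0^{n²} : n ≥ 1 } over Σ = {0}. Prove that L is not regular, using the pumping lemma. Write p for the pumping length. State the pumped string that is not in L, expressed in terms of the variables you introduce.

Toward a contradiction, assume L is regular with pumping length p.
Take w = 0^{p²} ∈ L with |w| = p² ≥ p.
The pumping lemma gives a decomposition w = xyz where |xy| ≤ p and |y| > 0.
Then y = 0^k for some k with 1 ≤ k ≤ p.
Pump with i = 2: xy^2z = 0^{p²+k}. Since 1 ≤ k ≤ p, p² < p²+k ≤ p²+p < (p+1)², so p²+k lies strictly between consecutive squares and is not a perfect square. So xy^2z ∉ L.
This contradicts the pumping lemma, so L is not regular.

0^{p²+k}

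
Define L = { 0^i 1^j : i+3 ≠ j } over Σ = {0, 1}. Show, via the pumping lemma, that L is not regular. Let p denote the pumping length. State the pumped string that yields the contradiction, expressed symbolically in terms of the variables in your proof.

0^{p+p!} 1^{p+p!+3}

Toward a contradiction, assume L is regular with pumping length p.
Choose w = 0^p 1^{p+p!+3}. Since p ≠ (p+p!+3)-3 = p+p!, w ∈ L; and |w| ≥ p.
By the pumping lemma, w = xyz with |xy| ≤ p and |y| > 0.
The first p characters of w are 0's, so xy (and hence y) consists only of 0's. Write y = 0^k, 1 ≤ k ≤ p.
Since 1 ≤ k ≤ p, k divides p!; set t = 1 + p!/k. Then xy^t z has p + (p!/k)·k = p + p! copies of 0. Now the 0-count is p+p! and (1-count)-3 = (p+p!+3)-3 = p+p!, so i+3 ≠ j fails. So xy^t z = 0^{p+p!} 1^{p+p!+3} ∉ L.
This contradicts the pumping lemma, so L is not regular.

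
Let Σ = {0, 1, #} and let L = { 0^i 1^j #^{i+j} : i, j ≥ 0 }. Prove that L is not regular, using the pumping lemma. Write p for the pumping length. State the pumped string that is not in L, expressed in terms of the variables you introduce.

0^{p+k} 1^p #^{2p}

Toward a contradiction, assume L is regular with pumping length p.
Take w = 0^p 1^p #^{2p} ∈ L (with i=j=p, i+j=2p), |w| = 4p ≥ p.
The pumping lemma gives a decomposition w = xyz where |xy| ≤ p and y is nonempty.
Because |xy| ≤ p and w begins with p copies of 0, we have y = 0^k with 1 ≤ k ≤ p.
Consider xy^2z = 0^{p+k} 1^p #^{2p}. Now the 0- and 1-counts sum to 2p+k, but the #-count is 2p ≠ 2p+k. So xy^2z ∉ L.
This is a contradiction; hence L is not regular.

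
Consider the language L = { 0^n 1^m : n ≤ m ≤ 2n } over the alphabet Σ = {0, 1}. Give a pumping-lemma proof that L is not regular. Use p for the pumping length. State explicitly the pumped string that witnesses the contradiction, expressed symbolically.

0^{p+k} 1^p

Suppose for contradiction that L is regular, and let p be the pumping length.
Take w = 0^p 1^p ∈ L (since p ≤ p ≤ 2p), with |w| = 2p ≥ p.
The pumping lemma gives a decomposition w = xyz where |xy| ≤ p and |y| ≥ 1.
Since the first p symbols of w are all 0's and |xy| ≤ p, y lies entirely in the leading 0-block: y = 0^k for some k with 1 ≤ k ≤ p.
Pump with i = 2: xy^2z = 0^{p+k} 1^p. Now n = p+k > p = m, so the condition n ≤ m fails. Thus xy^2z ∉ L.
This is a contradiction; hence L is not regular.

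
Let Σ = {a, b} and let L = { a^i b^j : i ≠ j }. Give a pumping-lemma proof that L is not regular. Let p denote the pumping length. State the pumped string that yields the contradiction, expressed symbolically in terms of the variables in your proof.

Assume L is regular. Let p be the pumping length given by the pumping lemma.
Choose w = a^p b^{p+p!}. Since p ≠ p+p!, w ∈ L; and |w| ≥ p.
By the pumping lemma, w = xyz with |xy| ≤ p and |y| ≥ 1.
Since the first p symbols of w are all a's and |xy| ≤ p, y lies entirely in the leading a-block: y = a^k for some k with 1 ≤ k ≤ p.
Since 1 ≤ k ≤ p, k divides p!; set t = 1 + p!/k. Then xy^t z has p + (p!/k)·k = p + p! copies of a. Now the a-count equals the b-count, so i ≠ j fails. So xy^t z = a^{p+p!} b^{p+p!} ∉ L.
This contradicts the pumping lemma, so L is not regular.

a^{p+p!} b^{p+p!}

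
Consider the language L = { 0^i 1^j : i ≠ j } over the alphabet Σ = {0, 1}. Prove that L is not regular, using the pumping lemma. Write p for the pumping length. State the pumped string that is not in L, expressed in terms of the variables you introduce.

0^{p+p!} 1^{p+p!}

Toward a contradiction, assume L is regular with pumping length p.
Choose w = 0^p 1^{p+p!}. Since p ≠ p+p!, w ∈ L; and |w| ≥ p.
By the pumping lemma, w = xyz with |xy| ≤ p and |y| > 0.
Because |xy| ≤ p and w begins with p copies of 0, we have y = 0^k with 1 ≤ k ≤ p.
Since 1 ≤ k ≤ p, k divides p!; set t = 1 + p!/k. Then xy^t z has p + (p!/k)·k = p + p! copies of 0. Now the 0-count equals the 1-count, so i ≠ j fails. So xy^t z = 0^{p+p!} 1^{p+p!} ∉ L.
Contradiction. Therefore L is not regular.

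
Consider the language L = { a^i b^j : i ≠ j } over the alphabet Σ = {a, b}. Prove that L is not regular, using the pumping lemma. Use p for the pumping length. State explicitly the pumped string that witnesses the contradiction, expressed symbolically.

Toward a contradiction, assume L is regular with pumping length p.
Choose w = a^p b^{p+p!}. Since p ≠ p+p!, w ∈ L; and |w| ≥ p.
The pumping lemma gives a decomposition w = xyz where |xy| ≤ p and |y| > 0.
Because |xy| ≤ p and w begins with p copies of a, we have y = a^k with 1 ≤ k ≤ p.
Since 1 ≤ k ≤ p, k divides p!; set t = 1 + p!/k. Then xy^t z has p + (p!/k)·k = p + p! copies of a. Now the a-count equals the b-count, so i ≠ j fails. So xy^t z = a^{p+p!} b^{p+p!} ∉ L.
This contradicts the pumping lemma, so L is not regular.

a^{p+p!} b^{p+p!}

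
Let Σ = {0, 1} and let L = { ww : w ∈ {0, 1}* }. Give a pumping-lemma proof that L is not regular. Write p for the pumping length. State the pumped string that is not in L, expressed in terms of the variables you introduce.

Assume L is regular; let p be its pumping constant.
Take w = 0^p 1^p 0^p 1^p = uu where u = 0^p1^p; then w ∈ L and |w| = 4p ≥ p.
Write w = xyz as guaranteed by the lemma, with |xy| ≤ p and |y| > 0.
Because |xy| ≤ p and w begins with p copies of 0, we have y = 0^k with 1 ≤ k ≤ p.
Pump with i = 2: xy^2z = 0^{p+k} 1^p 0^p 1^p, of length 4p+k. Suppose this equals vv. The string starts with 0 and ends with 1, so v does too; thus the boundary between the two copies of v is a 1→0 transition. There is exactly one such transition, at position 2p+k, so |v| = 2p+k and |vv| = 4p+2k ≠ 4p+k since k ≥ 1. So xy^2z ∉ L.
This is a contradiction; hence L is not regular.

0^{p+k} 1^p 0^p 1^p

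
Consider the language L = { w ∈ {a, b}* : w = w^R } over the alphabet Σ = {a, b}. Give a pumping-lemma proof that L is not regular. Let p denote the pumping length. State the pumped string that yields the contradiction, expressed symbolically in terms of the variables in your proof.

Suppose for contradiction that L is regular, and let p be the pumping length.
Take w = a^p b a^p, a palindrome of length 2p+1 ≥ p.
By the pumping lemma, w = xyz with |xy| ≤ p and y is nonempty.
Because |xy| ≤ p and w begins with p copies of a, we have y = a^k with 1 ≤ k ≤ p.
Pump with i = 2: xy^2z = a^{p+k} b a^p. Its reverse is a^p b a^{p+k}, which differs from xy^2z since k ≥ 1. So xy^2z is not a palindrome and xy^2z ∉ L.
This is a contradiction; hence L is not regular.

a^{p+k} b a^p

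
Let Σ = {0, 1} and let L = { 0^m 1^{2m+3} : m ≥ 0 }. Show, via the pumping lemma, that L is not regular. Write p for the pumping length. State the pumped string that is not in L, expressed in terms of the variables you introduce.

Assume L is regular. Let p be the pumping length given by the pumping lemma.
Let w = 0^p 1^{2p+3} ∈ L; note |w| = 3p+3 ≥ p.
The pumping lemma gives a decomposition w = xyz where |xy| ≤ p and |y| ≥ 1.
Since the first p symbols of w are all 0's and |xy| ≤ p, y lies entirely in the leading 0-block: y = 0^k for some k with 1 ≤ k ≤ p.
Pump with i = 2: xy^2z = 0^{p+k} 1^{2p+3}. For this to lie in L we would need 2p+3 = 2(p+k)+3, which forces k = 0. But k ≥ 1, so xy^2z ∉ L.
Contradiction. Therefore L is not regular.

0^{p+k} 1^{2p+3}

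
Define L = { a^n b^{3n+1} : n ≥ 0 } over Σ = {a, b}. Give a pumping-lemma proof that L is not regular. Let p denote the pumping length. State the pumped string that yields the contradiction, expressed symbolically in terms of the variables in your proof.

a^{p+k} b^{3p+1}

Suppose for contradiction that L is regular, and let p be the pumping length.
Let w = a^p b^{3p+1} ∈ L; note |w| = 4p+1 ≥ p.
By the pumping lemma, w = xyz with |xy| ≤ p and y is nonempty.
Because |xy| ≤ p and w begins with p copies of a, we have y = a^k with 1 ≤ k ≤ p.
Pump with i = 2: xy^2z = a^{p+k} b^{3p+1}. For this to lie in L we would need 3p+1 = 3(p+k)+1, which forces k = 0. But k ≥ 1, so xy^2z ∉ L.
This is a contradiction; hence L is not regular.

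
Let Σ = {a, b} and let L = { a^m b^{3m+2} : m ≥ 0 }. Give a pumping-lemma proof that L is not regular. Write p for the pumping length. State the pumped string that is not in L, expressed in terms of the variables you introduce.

a^{p+k} b^{3p+2}

Assume L is regular. Let p be the pumping length given by the pumping lemma.
Choose w = a^p b^{3p+2}, which is in L with |w| = 4p+2 ≥ p.
The pumping lemma gives a decomposition w = xyz where |xy| ≤ p and |y| > 0.
Because |xy| ≤ p and w begins with p copies of a, we have y = a^k with 1 ≤ k ≤ p.
Pump with i = 2: xy^2z = a^{p+k} b^{3p+2}. For this to lie in L we would need 3p+2 = 3(p+k)+2, which forces k = 0. But k ≥ 1, so xy^2z ∉ L.
Contradiction. Therefore L is not regular.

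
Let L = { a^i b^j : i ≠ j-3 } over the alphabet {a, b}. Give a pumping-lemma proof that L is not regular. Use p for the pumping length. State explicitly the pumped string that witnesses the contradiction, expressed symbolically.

Assume L is regular; let p be its pumping constant.
Choose w = a^p b^{p+p!+3}. Since p ≠ (p+p!+3)-3 = p+p!, w ∈ L; and |w| ≥ p.
By the pumping lemma, w = xyz with |xy| ≤ p and |y| ≥ 1.
Because |xy| ≤ p and w begins with p copies of a, we have y = a^k with 1 ≤ k ≤ p.
Since 1 ≤ k ≤ p, k divides p!; set t = 1 + p!/k. Then xy^t z has p + (p!/k)·k = p + p! copies of a. Now the a-count is p+p! and (b-count)-3 = (p+p!+3)-3 = p+p!, so i ≠ j-3 fails. So xy^t z = a^{p+p!} b^{p+p!+3} ∉ L.
This is a contradiction; hence L is not regular.

a^{p+p!} b^{p+p!+3}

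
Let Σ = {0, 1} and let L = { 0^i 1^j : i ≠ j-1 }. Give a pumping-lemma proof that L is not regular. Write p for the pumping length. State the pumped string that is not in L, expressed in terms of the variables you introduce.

Assume L is regular; let p be its pumping constant.
Choose w = 0^p 1^{p+p!+1}. Since p ≠ (p+p!+1)-1 = p+p!, w ∈ L; and |w| ≥ p.
Write w = xyz as guaranteed by the lemma, with |xy| ≤ p and |y| ≥ 1.
Since the first p symbols of w are all 0's and |xy| ≤ p, y lies entirely in the leading 0-block: y = 0^k for some k with 1 ≤ k ≤ p.
Since 1 ≤ k ≤ p, k divides p!; set t = 1 + p!/k. Then xy^t z has p + (p!/k)·k = p + p! copies of 0. Now the 0-count is p+p! and (1-count)-1 = (p+p!+1)-1 = p+p!, so i ≠ j-1 fails. So xy^t z = 0^{p+p!} 1^{p+p!+1} ∉ L.
This contradicts the pumping lemma, so L is not regular.

0^{p+p!} 1^{p+p!+1}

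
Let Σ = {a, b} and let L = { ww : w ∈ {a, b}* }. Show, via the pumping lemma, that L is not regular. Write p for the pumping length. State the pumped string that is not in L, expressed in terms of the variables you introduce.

a^{p+k} b^p a^p b^p

Toward a contradiction, assume L is regular with pumping length p.
Take w = a^p b^p a^p b^p = uu where u = a^pb^p; then w ∈ L and |w| = 4p ≥ p.
The pumping lemma gives a decomposition w = xyz where |xy| ≤ p and y is nonempty.
Because |xy| ≤ p and w begins with p copies of a, we have y = a^k with 1 ≤ k ≤ p.
Pump with i = 2: xy^2z = a^{p+k} b^p a^p b^p, of length 4p+k. Suppose this equals vv. The string starts with a and ends with b, so v does too; thus the boundary between the two copies of v is a b→a transition. There is exactly one such transition, at position 2p+k, so |v| = 2p+k and |vv| = 4p+2k ≠ 4p+k since k ≥ 1. So xy^2z ∉ L.
This is a contradiction; hence L is not regular.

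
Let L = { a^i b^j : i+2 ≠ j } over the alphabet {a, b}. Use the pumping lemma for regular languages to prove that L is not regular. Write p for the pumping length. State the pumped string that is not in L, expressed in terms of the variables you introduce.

Suppose for contradiction that L is regular, and let p be the pumping length.
Choose w = a^p b^{p+p!+2}. Since p ≠ (p+p!+2)-2 = p+p!, w ∈ L; and |w| ≥ p.
The pumping lemma gives a decomposition w = xyz where |xy| ≤ p and |y| > 0.
Because |xy| ≤ p and w begins with p copies of a, we have y = a^k with 1 ≤ k ≤ p.
Since 1 ≤ k ≤ p, k divides p!; set t = 1 + p!/k. Then xy^t z has p + (p!/k)·k = p + p! copies of a. Now the a-count is p+p! and (b-count)-2 = (p+p!+2)-2 = p+p!, so i+2 ≠ j fails. So xy^t z = a^{p+p!} b^{p+p!+2} ∉ L.
Contradiction. Therefore L is not regular.

a^{p+p!} b^{p+p!+2}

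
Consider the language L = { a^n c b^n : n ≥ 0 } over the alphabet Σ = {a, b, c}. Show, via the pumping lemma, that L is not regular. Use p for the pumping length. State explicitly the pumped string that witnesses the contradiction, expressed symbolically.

a^{p+k} c b^p

Assume L is regular; let p be its pumping constant.
Take w = a^p c b^p ∈ L with |w| = 2p+1 ≥ p.
By the pumping lemma, w = xyz with |xy| ≤ p and |y| > 0.
Because |xy| ≤ p and w begins with p copies of a, we have y = a^k with 1 ≤ k ≤ p.
Pump with i = 2: xy^2z = a^{p+k} c b^p, which would require p+k = p. But k ≥ 1, so xy^2z ∉ L.
Contradiction. Therefore L is not regular.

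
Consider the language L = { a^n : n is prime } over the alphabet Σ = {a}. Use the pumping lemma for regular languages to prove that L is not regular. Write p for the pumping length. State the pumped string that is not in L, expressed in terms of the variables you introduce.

a^{q(1+k)}

Assume L is regular. Let p be the pumping length given by the pumping lemma.
Let q be a prime with q ≥ p+2 (infinitely many primes exist), and take w = a^q ∈ L with |w| = q ≥ p.
Write w = xyz as guaranteed by the lemma, with |xy| ≤ p and |y| > 0.
Then y = a^k for some k with 1 ≤ k ≤ p.
Since 1 ≤ k ≤ p, |xz| = q-k. Pump with i = q+1: |xy^{q+1}z| = (q-k)+(q+1)k = q+qk = q(1+k), which is composite (both factors ≥ 2). So xy^{q+1}z = a^{q(1+k)} ∉ L.
This contradicts the pumping lemma, so L is not regular.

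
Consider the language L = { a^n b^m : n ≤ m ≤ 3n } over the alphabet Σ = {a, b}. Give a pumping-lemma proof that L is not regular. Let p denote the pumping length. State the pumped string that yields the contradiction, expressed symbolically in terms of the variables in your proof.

a^{p+k} b^p

Assume L is regular; let p be its pumping constant.
Take w = a^p b^p ∈ L (since p ≤ p ≤ 3p), with |w| = 2p ≥ p.
Write w = xyz as guaranteed by the lemma, with |xy| ≤ p and |y| ≥ 1.
The first p characters of w are a's, so xy (and hence y) consists only of a's. Write y = a^k, 1 ≤ k ≤ p.
Pump with i = 2: xy^2z = a^{p+k} b^p. Now n = p+k > p = m, so the condition n ≤ m fails. Thus xy^2z ∉ L.
This is a contradiction; hence L is not regular.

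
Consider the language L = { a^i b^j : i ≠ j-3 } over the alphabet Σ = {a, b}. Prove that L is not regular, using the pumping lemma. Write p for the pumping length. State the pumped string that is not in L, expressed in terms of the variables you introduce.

Toward a contradiction, assume L is regular with pumping length p.
Choose w = a^p b^{p+p!+3}. Since p ≠ (p+p!+3)-3 = p+p!, w ∈ L; and |w| ≥ p.
The pumping lemma gives a decomposition w = xyz where |xy| ≤ p and y is nonempty.
Because |xy| ≤ p and w begins with p copies of a, we have y = a^k with 1 ≤ k ≤ p.
Since 1 ≤ k ≤ p, k divides p!; set t = 1 + p!/k. Then xy^t z has p + (p!/k)·k = p + p! copies of a. Now the a-count is p+p! and (b-count)-3 = (p+p!+3)-3 = p+p!, so i ≠ j-3 fails. So xy^t z = a^{p+p!} b^{p+p!+3} ∉ L.
This is a contradiction; hence L is not regular.

a^{p+p!} b^{p+p!+3}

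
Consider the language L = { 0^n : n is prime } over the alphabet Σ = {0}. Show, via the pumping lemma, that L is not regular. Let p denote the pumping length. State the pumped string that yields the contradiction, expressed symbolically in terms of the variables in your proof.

0^{q(1+k)}

Suppose for contradiction that L is regular, and let p be the pumping length.
Let q be a prime with q ≥ p+2 (infinitely many primes exist), and take w = 0^q ∈ L with |w| = q ≥ p.
By the pumping lemma, w = xyz with |xy| ≤ p and |y| ≥ 1.
Then y = 0^k for some k with 1 ≤ k ≤ p.
Since 1 ≤ k ≤ p, |xz| = q-k. Pump with i = q+1: |xy^{q+1}z| = (q-k)+(q+1)k = q+qk = q(1+k), which is composite (both factors ≥ 2). So xy^{q+1}z = 0^{q(1+k)} ∉ L.
This is a contradiction; hence L is not regular.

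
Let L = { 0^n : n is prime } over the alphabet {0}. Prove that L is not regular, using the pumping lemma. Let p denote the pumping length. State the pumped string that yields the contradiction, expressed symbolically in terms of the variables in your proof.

Toward a contradiction, assume L is regular with pumping length p.
Let q be a prime with q ≥ p+2 (infinitely many primes exist), and take w = 0^q ∈ L with |w| = q ≥ p.
Write w = xyz as guaranteed by the lemma, with |xy| ≤ p and |y| ≥ 1.
Then y = 0^k for some k with 1 ≤ k ≤ p.
Since 1 ≤ k ≤ p, |xz| = q-k. Pump with i = q+1: |xy^{q+1}z| = (q-k)+(q+1)k = q+qk = q(1+k), which is composite (both factors ≥ 2). So xy^{q+1}z = 0^{q(1+k)} ∉ L.
This is a contradiction; hence L is not regular.

0^{q(1+k)}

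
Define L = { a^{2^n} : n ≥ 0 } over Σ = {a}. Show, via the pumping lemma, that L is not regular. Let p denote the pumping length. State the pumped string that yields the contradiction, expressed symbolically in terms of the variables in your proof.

a^{2^p+k}

Assume L is regular; let p be its pumping constant.
Take w = a^{2^p} ∈ L with |w| = 2^p ≥ p.
The pumping lemma gives a decomposition w = xyz where |xy| ≤ p and |y| ≥ 1.
Then y = a^k for some k with 1 ≤ k ≤ p.
Pump with i = 2: xy^2z = a^{2^p+k}. Since 1 ≤ k ≤ p < 2^p, we have 2^p < 2^p+k < 2^{p+1}, so 2^p+k is not a power of 2. So xy^2z ∉ L.
This is a contradiction; hence L is not regular.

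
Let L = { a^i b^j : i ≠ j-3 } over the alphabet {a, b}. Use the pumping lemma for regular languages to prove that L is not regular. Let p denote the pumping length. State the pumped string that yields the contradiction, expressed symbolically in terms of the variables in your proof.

Assume L is regular; let p be its pumping constant.
Choose w = a^p b^{p+p!+3}. Since p ≠ (p+p!+3)-3 = p+p!, w ∈ L; and |w| ≥ p.
The pumping lemma gives a decomposition w = xyz where |xy| ≤ p and |y| > 0.
Since the first p symbols of w are all a's and |xy| ≤ p, y lies entirely in the leading a-block: y = a^k for some k with 1 ≤ k ≤ p.
Since 1 ≤ k ≤ p, k divides p!; set t = 1 + p!/k. Then xy^t z has p + (p!/k)·k = p + p! copies of a. Now the a-count is p+p! and (b-count)-3 = (p+p!+3)-3 = p+p!, so i ≠ j-3 fails. So xy^t z = a^{p+p!} b^{p+p!+3} ∉ L.
Contradiction. Therefore L is not regular.

a^{p+p!} b^{p+p!+3}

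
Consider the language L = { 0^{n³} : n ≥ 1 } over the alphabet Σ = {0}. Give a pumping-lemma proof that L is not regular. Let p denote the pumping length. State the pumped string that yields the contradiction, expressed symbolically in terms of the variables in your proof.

Suppose for contradiction that L is regular, and let p be the pumping length.
Take w = 0^{p³} ∈ L with |w| = p³ ≥ p.
The pumping lemma gives a decomposition w = xyz where |xy| ≤ p and y is nonempty.
Then y = 0^k for some k with 1 ≤ k ≤ p.
Pump with i = 2: xy^2z = 0^{p³+k}. Since 1 ≤ k ≤ p, p³ < p³+k ≤ p³+p < p³+3p²+3p+1 = (p+1)³, so p³+k is not a perfect cube. So xy^2z ∉ L.
This contradicts the pumping lemma, so L is not regular.

0^{p³+k}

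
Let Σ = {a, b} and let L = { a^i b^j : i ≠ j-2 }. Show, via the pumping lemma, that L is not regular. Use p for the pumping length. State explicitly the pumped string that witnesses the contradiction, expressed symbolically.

Toward a contradiction, assume L is regular with pumping length p.
Choose w = a^p b^{p+p!+2}. Since p ≠ (p+p!+2)-2 = p+p!, w ∈ L; and |w| ≥ p.
Write w = xyz as guaranteed by the lemma, with |xy| ≤ p and |y| > 0.
Since the first p symbols of w are all a's and |xy| ≤ p, y lies entirely in the leading a-block: y = a^k for some k with 1 ≤ k ≤ p.
Since 1 ≤ k ≤ p, k divides p!; set t = 1 + p!/k. Then xy^t z has p + (p!/k)·k = p + p! copies of a. Now the a-count is p+p! and (b-count)-2 = (p+p!+2)-2 = p+p!, so i ≠ j-2 fails. So xy^t z = a^{p+p!} b^{p+p!+2} ∉ L.
This is a contradiction; hence L is not regular.

a^{p+p!} b^{p+p!+2}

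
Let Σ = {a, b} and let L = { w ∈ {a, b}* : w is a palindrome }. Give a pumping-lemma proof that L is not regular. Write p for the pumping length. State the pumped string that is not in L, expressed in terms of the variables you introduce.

a^{p+k} b a^p

Suppose for contradiction that L is regular, and let p be the pumping length.
Take w = a^p b a^p, a palindrome of length 2p+1 ≥ p.
Write w = xyz as guaranteed by the lemma, with |xy| ≤ p and y is nonempty.
Because |xy| ≤ p and w begins with p copies of a, we have y = a^k with 1 ≤ k ≤ p.
Pump with i = 2: xy^2z = a^{p+k} b a^p. Its reverse is a^p b a^{p+k}, which differs from xy^2z since k ≥ 1. So xy^2z is not a palindrome and xy^2z ∉ L.
This is a contradiction; hence L is not regular.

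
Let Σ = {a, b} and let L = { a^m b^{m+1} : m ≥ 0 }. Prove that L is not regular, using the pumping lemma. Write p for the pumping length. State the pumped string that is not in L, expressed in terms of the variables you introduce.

Assume L is regular; let p be its pumping constant.
Let w = a^p b^{p+1} ∈ L; note |w| = 2p+1 ≥ p.
The pumping lemma gives a decomposition w = xyz where |xy| ≤ p and y is nonempty.
Because |xy| ≤ p and w begins with p copies of a, we have y = a^k with 1 ≤ k ≤ p.
Pump with i = 2: xy^2z = a^{p+k} b^{p+1}. For this to lie in L we would need p+1 = (p+k)+1, which forces k = 0. But k ≥ 1, so xy^2z ∉ L.
This is a contradiction; hence L is not regular.

a^{p+k} b^{p+1}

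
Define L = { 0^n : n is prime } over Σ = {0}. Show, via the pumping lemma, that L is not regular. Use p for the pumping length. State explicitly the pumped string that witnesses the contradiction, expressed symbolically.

0^{q(1+k)}

Assume L is regular; let p be its pumping constant.
Let q be a prime with q ≥ p+2 (infinitely many primes exist), and take w = 0^q ∈ L with |w| = q ≥ p.
The pumping lemma gives a decomposition w = xyz where |xy| ≤ p and |y| ≥ 1.
Then y = 0^k for some k with 1 ≤ k ≤ p.
Since 1 ≤ k ≤ p, |xz| = q-k. Pump with i = q+1: |xy^{q+1}z| = (q-k)+(q+1)k = q+qk = q(1+k), which is composite (both factors ≥ 2). So xy^{q+1}z = 0^{q(1+k)} ∉ L.
This is a contradiction; hence L is not regular.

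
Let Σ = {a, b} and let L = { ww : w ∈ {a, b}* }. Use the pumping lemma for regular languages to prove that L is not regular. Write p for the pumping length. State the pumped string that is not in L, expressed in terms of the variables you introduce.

a^{p+k} b^p a^p b^p

Assume L is regular; let p be its pumping constant.
Take w = a^p b^p a^p b^p = uu where u = a^pb^p; then w ∈ L and |w| = 4p ≥ p.
Write w = xyz as guaranteed by the lemma, with |xy| ≤ p and |y| > 0.
The first p characters of w are a's, so xy (and hence y) consists only of a's. Write y = a^k, 1 ≤ k ≤ p.
Pump with i = 2: xy^2z = a^{p+k} b^p a^p b^p, of length 4p+k. Suppose this equals vv. The string starts with a and ends with b, so v does too; thus the boundary between the two copies of v is a b→a transition. There is exactly one such transition, at position 2p+k, so |v| = 2p+k and |vv| = 4p+2k ≠ 4p+k since k ≥ 1. So xy^2z ∉ L.
This contradicts the pumping lemma, so L is not regular.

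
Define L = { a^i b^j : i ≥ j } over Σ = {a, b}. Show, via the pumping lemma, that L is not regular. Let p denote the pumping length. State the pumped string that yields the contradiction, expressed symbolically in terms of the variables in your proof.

a^{p-k} b^p

Suppose for contradiction that L is regular, and let p be the pumping length.
Choose w = a^p b^p ∈ L, with |w| = 2p ≥ p.
Write w = xyz as guaranteed by the lemma, with |xy| ≤ p and |y| ≥ 1.
Because |xy| ≤ p and w begins with p copies of a, we have y = a^k with 1 ≤ k ≤ p.
Consider xy^0z = xz = a^{p-k} b^p. Since k ≥ 1, the a-count p-k is less than p, so i ≥ j fails; thus xz ∉ L.
This is a contradiction; hence L is not regular.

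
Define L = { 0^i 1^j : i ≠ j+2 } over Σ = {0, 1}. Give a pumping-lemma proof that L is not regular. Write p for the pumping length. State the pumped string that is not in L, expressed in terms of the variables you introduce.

Assume L is regular; let p be its pumping constant.
Choose w = 0^p 1^{p+p!-2}. Since p ≠ (p+p!-2)+2 = p+p!, w ∈ L; and |w| ≥ p.
Write w = xyz as guaranteed by the lemma, with |xy| ≤ p and |y| > 0.
Because |xy| ≤ p and w begins with p copies of 0, we have y = 0^k with 1 ≤ k ≤ p.
Since 1 ≤ k ≤ p, k divides p!; set t = 1 + p!/k. Then xy^t z has p + (p!/k)·k = p + p! copies of 0. Now the 0-count is p+p! and (1-count)+2 = (p+p!-2)+2 = p+p!, so i ≠ j+2 fails. So xy^t z = 0^{p+p!} 1^{p+p!-2} ∉ L.
This contradicts the pumping lemma, so L is not regular.

0^{p+p!} 1^{p+p!-2}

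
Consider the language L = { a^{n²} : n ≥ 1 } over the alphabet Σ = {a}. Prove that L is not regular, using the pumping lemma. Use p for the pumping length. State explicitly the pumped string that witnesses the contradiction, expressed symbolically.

a^{p²+k}

Suppose for contradiction that L is regular, and let p be the pumping length.
Take w = a^{p²} ∈ L with |w| = p² ≥ p.
The pumping lemma gives a decomposition w = xyz where |xy| ≤ p and |y| ≥ 1.
Then y = a^k for some k with 1 ≤ k ≤ p.
Pump with i = 2: xy^2z = a^{p²+k}. Since 1 ≤ k ≤ p, p² < p²+k ≤ p²+p < (p+1)², so p²+k lies strictly between consecutive squares and is not a perfect square. So xy^2z ∉ L.
This is a contradiction; hence L is not regular.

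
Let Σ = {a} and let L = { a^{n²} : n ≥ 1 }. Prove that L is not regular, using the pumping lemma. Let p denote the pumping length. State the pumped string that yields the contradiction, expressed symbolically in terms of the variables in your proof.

Assume L is regular; let p be its pumping constant.
Take w = a^{p²} ∈ L with |w| = p² ≥ p.
By the pumping lemma, w = xyz with |xy| ≤ p and y is nonempty.
Then y = a^k for some k with 1 ≤ k ≤ p.
Pump with i = 2: xy^2z = a^{p²+k}. Since 1 ≤ k ≤ p, p² < p²+k ≤ p²+p < (p+1)², so p²+k lies strictly between consecutive squares and is not a perfect square. So xy^2z ∉ L.
Contradiction. Therefore L is not regular.

a^{p²+k}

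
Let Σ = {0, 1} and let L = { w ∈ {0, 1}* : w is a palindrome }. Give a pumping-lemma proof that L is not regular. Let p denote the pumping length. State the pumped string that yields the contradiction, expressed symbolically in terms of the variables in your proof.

Toward a contradiction, assume L is regular with pumping length p.
Take w = 0^p 1 0^p, a palindrome of length 2p+1 ≥ p.
Write w = xyz as guaranteed by the lemma, with |xy| ≤ p and y is nonempty.
The first p characters of w are 0's, so xy (and hence y) consists only of 0's. Write y = 0^k, 1 ≤ k ≤ p.
Pump with i = 2: xy^2z = 0^{p+k} 1 0^p. Its reverse is 0^p 1 0^{p+k}, which differs from xy^2z since k ≥ 1. So xy^2z is not a palindrome and xy^2z ∉ L.
Contradiction. Therefore L is not regular.

0^{p+k} 1 0^p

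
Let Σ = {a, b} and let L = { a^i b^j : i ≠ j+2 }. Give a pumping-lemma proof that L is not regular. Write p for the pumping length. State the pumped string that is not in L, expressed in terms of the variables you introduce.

Toward a contradiction, assume L is regular with pumping length p.
Choose w = a^p b^{p+p!-2}. Since p ≠ (p+p!-2)+2 = p+p!, w ∈ L; and |w| ≥ p.
By the pumping lemma, w = xyz with |xy| ≤ p and |y| > 0.
Since the first p symbols of w are all a's and |xy| ≤ p, y lies entirely in the leading a-block: y = a^k for some k with 1 ≤ k ≤ p.
Since 1 ≤ k ≤ p, k divides p!; set t = 1 + p!/k. Then xy^t z has p + (p!/k)·k = p + p! copies of a. Now the a-count is p+p! and (b-count)+2 = (p+p!-2)+2 = p+p!, so i ≠ j+2 fails. So xy^t z = a^{p+p!} b^{p+p!-2} ∉ L.
This is a contradiction; hence L is not regular.

a^{p+p!} b^{p+p!-2}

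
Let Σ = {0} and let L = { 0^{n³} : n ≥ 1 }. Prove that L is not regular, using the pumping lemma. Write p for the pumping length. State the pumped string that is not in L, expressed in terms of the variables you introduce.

0^{p³+k}

Toward a contradiction, assume L is regular with pumping length p.
Take w = 0^{p³} ∈ L with |w| = p³ ≥ p.
By the pumping lemma, w = xyz with |xy| ≤ p and |y| ≥ 1.
Then y = 0^k for some k with 1 ≤ k ≤ p.
Pump with i = 2: xy^2z = 0^{p³+k}. Since 1 ≤ k ≤ p, p³ < p³+k ≤ p³+p < p³+3p²+3p+1 = (p+1)³, so p³+k is not a perfect cube. So xy^2z ∉ L.
Contradiction. Therefore L is not regular.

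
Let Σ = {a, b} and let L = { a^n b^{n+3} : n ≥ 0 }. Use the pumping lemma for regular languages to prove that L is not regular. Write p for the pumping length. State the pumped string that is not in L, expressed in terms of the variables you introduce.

Assume L is regular. Let p be the pumping length given by the pumping lemma.
Let w = a^p b^{p+3} ∈ L; note |w| = 2p+3 ≥ p.
The pumping lemma gives a decomposition w = xyz where |xy| ≤ p and |y| ≥ 1.
The first p characters of w are a's, so xy (and hence y) consists only of a's. Write y = a^k, 1 ≤ k ≤ p.
Pump with i = 2: xy^2z = a^{p+k} b^{p+3}. For this to lie in L we would need p+3 = (p+k)+3, which forces k = 0. But k ≥ 1, so xy^2z ∉ L.
Contradiction. Therefore L is not regular.

a^{p+k} b^{p+3}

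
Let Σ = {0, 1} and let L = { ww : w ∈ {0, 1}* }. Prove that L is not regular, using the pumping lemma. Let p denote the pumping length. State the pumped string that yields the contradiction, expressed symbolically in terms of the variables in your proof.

0^{p+k} 1^p 0^p 1^p

Toward a contradiction, assume L is regular with pumping length p.
Take w = 0^p 1^p 0^p 1^p = uu where u = 0^p1^p; then w ∈ L and |w| = 4p ≥ p.
Write w = xyz as guaranteed by the lemma, with |xy| ≤ p and y is nonempty.
The first p characters of w are 0's, so xy (and hence y) consists only of 0's. Write y = 0^k, 1 ≤ k ≤ p.
Pump with i = 2: xy^2z = 0^{p+k} 1^p 0^p 1^p, of length 4p+k. Suppose this equals vv. The string starts with 0 and ends with 1, so v does too; thus the boundary between the two copies of v is a 1→0 transition. There is exactly one such transition, at position 2p+k, so |v| = 2p+k and |vv| = 4p+2k ≠ 4p+k since k ≥ 1. So xy^2z ∉ L.
This contradicts the pumping lemma, so L is not regular.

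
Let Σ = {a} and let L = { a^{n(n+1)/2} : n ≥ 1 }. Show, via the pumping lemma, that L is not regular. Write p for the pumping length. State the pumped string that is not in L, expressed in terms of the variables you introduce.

Suppose for contradiction that L is regular, and let p be the pumping length.
Take w = a^{p(p+1)/2} ∈ L with |w| = p(p+1)/2 ≥ p.
The pumping lemma gives a decomposition w = xyz where |xy| ≤ p and y is nonempty.
Then y = a^k for some k with 1 ≤ k ≤ p.
Pump with i = 2: xy^2z = a^{p(p+1)/2+k}. Since 1 ≤ k ≤ p, p(p+1)/2 < p(p+1)/2+k ≤ p(p+1)/2+p < (p+1)(p+2)/2, so p(p+1)/2+k is strictly between consecutive triangular numbers. So xy^2z ∉ L.
Contradiction. Therefore L is not regular.

a^{p(p+1)/2+k}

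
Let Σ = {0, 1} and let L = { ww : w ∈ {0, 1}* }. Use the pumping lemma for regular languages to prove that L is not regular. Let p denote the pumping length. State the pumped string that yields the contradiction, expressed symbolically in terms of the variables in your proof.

Suppose for contradiction that L is regular, and let p be the pumping length.
Take w = 0^p 1^p 0^p 1^p = uu where u = 0^p1^p; then w ∈ L and |w| = 4p ≥ p.
By the pumping lemma, w = xyz with |xy| ≤ p and y is nonempty.
Since the first p symbols of w are all 0's and |xy| ≤ p, y lies entirely in the leading 0-block: y = 0^k for some k with 1 ≤ k ≤ p.
Pump with i = 2: xy^2z = 0^{p+k} 1^p 0^p 1^p, of length 4p+k. Suppose this equals vv. The string starts with 0 and ends with 1, so v does too; thus the boundary between the two copies of v is a 1→0 transition. There is exactly one such transition, at position 2p+k, so |v| = 2p+k and |vv| = 4p+2k ≠ 4p+k since k ≥ 1. So xy^2z ∉ L.
This contradicts the pumping lemma, so L is not regular.

0^{p+k} 1^p 0^p 1^p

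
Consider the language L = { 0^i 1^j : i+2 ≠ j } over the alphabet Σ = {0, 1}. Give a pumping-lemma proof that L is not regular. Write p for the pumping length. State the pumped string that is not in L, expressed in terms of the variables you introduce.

Suppose for contradiction that L is regular, and let p be the pumping length.
Choose w = 0^p 1^{p+p!+2}. Since p ≠ (p+p!+2)-2 = p+p!, w ∈ L; and |w| ≥ p.
Write w = xyz as guaranteed by the lemma, with |xy| ≤ p and y is nonempty.
The first p characters of w are 0's, so xy (and hence y) consists only of 0's. Write y = 0^k, 1 ≤ k ≤ p.
Since 1 ≤ k ≤ p, k divides p!; set t = 1 + p!/k. Then xy^t z has p + (p!/k)·k = p + p! copies of 0. Now the 0-count is p+p! and (1-count)-2 = (p+p!+2)-2 = p+p!, so i+2 ≠ j fails. So xy^t z = 0^{p+p!} 1^{p+p!+2} ∉ L.
This contradicts the pumping lemma, so L is not regular.

0^{p+p!} 1^{p+p!+2}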